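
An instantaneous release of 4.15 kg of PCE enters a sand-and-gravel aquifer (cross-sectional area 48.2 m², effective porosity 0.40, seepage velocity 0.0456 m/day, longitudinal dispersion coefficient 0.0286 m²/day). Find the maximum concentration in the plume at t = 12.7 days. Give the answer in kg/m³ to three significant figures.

The peak of an instantaneous 1D plume sits at x = vt; there the Gaussian factor is 1 and C_max = M/(n_e·A·√(4πDt)), where n_e·A is the pore area the mass is dissolved in.
√(4πDt) = √(4π × 0.0286 × 12.7) = 2.136 m, so C_max = 4.15/(0.40 × 48.2 × 2.136) = 0.101 kg/m³.

0.101 kg/m³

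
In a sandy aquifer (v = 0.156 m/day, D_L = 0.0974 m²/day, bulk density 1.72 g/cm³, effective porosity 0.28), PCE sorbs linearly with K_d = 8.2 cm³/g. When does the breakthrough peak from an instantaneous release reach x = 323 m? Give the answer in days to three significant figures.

Retardation factor R = 1 + ρ_b·K_d/n = 1 + 1.72 × 8.2/0.28 = 51.37.
Sorption retards both mechanisms: v_R = v/R = 0.003037 m/day, D_R = D/R = 0.001896 m²/day.
Peak time from v_R²t² + 2D_R t − x² = 0: t = (√(D_R² + v_R²x²) − D_R)/v_R².
√(D_R² + v_R²x²) = √(0.001896² + 0.003037² × 323²) = 0.9810; v_R² = 9.223e-06.
t = (0.9810 − 0.001896)/9.223e-06 = 106000 days.

106000 days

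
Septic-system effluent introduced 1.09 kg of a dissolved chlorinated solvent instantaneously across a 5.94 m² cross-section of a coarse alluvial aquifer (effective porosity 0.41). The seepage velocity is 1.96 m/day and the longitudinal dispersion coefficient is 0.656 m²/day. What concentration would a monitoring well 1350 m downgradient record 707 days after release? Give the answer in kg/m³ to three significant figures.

For an instantaneous plane source, C(x,t) = M/(n_e·A·√(4πDt)) · exp(−(x−vt)²/(4Dt)), with n_e·A the pore (flow) area.
Plume center vt = 1.96 × 707 = 1385.72 m, so the well at 1350 m is 35.72 m upgradient of the peak.
√(4πDt) = 76.34 m, giving peak height M/(n_e·A·√(4πDt)) = 1.09/(0.41 × 5.94 × 76.34) = 0.005863 kg/m³.
(x−vt)²/(4Dt) = (-35.72)²/(4 × 0.656 × 707) = 0.6878; exp(−0.6878) = 0.5027.
C = 0.005863 × 0.5027 = 0.00295 kg/m³.

0.00295 kg/m³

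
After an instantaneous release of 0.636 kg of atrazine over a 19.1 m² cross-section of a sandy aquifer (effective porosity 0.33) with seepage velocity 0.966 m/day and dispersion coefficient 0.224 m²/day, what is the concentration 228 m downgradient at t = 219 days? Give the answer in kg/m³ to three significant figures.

0.00102 kg/m³

For an instantaneous plane source, C(x,t) = M/(n_e·A·√(4πDt)) · exp(−(x−vt)²/(4Dt)), with n_e·A the pore (flow) area.
Plume center vt = 0.966 × 219 = 211.554 m, so the well at 228 m is 16.446 m downgradient of the peak.
√(4πDt) = 24.83 m, giving peak height M/(n_e·A·√(4πDt)) = 0.636/(0.33 × 19.1 × 24.83) = 0.004064 kg/m³.
(x−vt)²/(4Dt) = (16.446)²/(4 × 0.224 × 219) = 1.378; exp(−1.378) = 0.2521.
C = 0.004064 × 0.2521 = 0.00102 kg/m³.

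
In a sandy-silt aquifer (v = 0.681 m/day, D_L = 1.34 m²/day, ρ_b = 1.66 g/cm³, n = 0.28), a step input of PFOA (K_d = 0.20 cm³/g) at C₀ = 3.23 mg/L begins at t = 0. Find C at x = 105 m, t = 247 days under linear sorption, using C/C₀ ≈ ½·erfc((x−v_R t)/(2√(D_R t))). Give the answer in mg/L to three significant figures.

Retardation factor R = 1 + ρ_b·K_d/n = 1 + 1.66 × 0.20/0.28 = 2.186.
Sorption retards both mechanisms: v_R = v/R = 0.3115 m/day, D_R = D/R = 0.6130 m²/day.
v_R·t = 0.3115 × 247 = 76.9405 m; 2√(D_R t) = 24.61 m; argument = (105 − 76.9405)/24.61 = 1.140.
C = C₀ × ½·erfc(1.140) = 3.23 × 0.05346 = 0.173 mg/L.

0.173 mg/L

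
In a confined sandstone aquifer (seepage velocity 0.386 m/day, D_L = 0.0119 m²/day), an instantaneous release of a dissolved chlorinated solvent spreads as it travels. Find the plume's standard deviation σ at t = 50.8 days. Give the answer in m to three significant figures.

Dispersive spreading gives a Gaussian with σ² = 2Dt; advection only shifts the center.
σ = √(2 × 0.0119 × 50.8) = 1.10 m.

1.10 m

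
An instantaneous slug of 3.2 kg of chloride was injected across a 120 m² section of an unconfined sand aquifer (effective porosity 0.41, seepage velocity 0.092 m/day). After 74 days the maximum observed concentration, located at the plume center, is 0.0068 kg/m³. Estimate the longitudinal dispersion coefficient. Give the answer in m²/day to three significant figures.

At the plume center C_max = M/(n_e·A·√(4πDt)), so D = M²/(4πt·(n_e·A·C_max)²).
n_e·A·C_max = 0.41 × 120 × 0.0068 = 0.3346 kg/m.
D = 3.2²/(4π × 74 × 0.3346²) = 0.0984 m²/day.

0.0984 m²/day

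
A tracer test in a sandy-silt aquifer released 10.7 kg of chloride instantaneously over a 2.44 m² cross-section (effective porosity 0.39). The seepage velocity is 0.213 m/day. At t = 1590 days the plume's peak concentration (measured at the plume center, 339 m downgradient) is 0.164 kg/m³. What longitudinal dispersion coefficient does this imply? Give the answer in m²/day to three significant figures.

At the plume center C_max = M/(n_e·A·√(4πDt)), so D = M²/(4πt·(n_e·A·C_max)²).
n_e·A·C_max = 0.39 × 2.44 × 0.164 = 0.1561 kg/m.
D = 10.7²/(4π × 1590 × 0.1561²) = 0.235 m²/day.

0.235 m²/day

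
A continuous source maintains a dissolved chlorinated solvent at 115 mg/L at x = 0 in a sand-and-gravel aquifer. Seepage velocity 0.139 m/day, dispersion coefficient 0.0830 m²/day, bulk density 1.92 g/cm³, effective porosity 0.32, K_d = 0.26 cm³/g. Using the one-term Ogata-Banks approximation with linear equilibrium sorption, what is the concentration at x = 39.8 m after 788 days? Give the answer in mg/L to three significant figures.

Retardation factor R = 1 + ρ_b·K_d/n = 1 + 1.92 × 0.26/0.32 = 2.560.
Sorption retards both mechanisms: v_R = v/R = 0.05430 m/day, D_R = D/R = 0.03242 m²/day.
v_R·t = 0.05430 × 788 = 42.7884 m; 2√(D_R t) = 10.11 m; argument = (39.8 − 42.7884)/10.11 = -0.2956.
C = C₀ × ½·erfc(-0.2956) = 115 × 0.6620 = 76.1 mg/L.

76.1 mg/L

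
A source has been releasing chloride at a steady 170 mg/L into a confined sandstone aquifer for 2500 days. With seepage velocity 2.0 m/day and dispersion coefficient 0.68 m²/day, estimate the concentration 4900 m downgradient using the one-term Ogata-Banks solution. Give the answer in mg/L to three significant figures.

163 mg/L

For a continuous step input, C/C₀ ≈ ½·erfc((x−vt)/(2√(Dt))).
vt = 2.0 × 2500 = 5000 m and 2√(Dt) = 2√(0.68 × 2500) = 82.46 m.
Argument (x−vt)/(2√(Dt)) = (4900 − 5000)/82.46 = -1.213; ½·erfc(-1.213) = 0.9569.
C = 170 × 0.9569 = 163 mg/L.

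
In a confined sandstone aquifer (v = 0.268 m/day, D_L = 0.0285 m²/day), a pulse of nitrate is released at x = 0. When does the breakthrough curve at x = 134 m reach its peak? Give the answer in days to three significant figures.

500 days

For the 1D instantaneous-source solution, setting ∂C/∂t = 0 at fixed x gives v²t² + 2Dt − x² = 0, so t = (√(D² + v²x²) − D)/v².
√(D² + v²x²) = √(0.0285² + 0.268² × 134²) = 35.91; v² = 0.071824.
t = (35.91 − 0.0285)/0.071824 = 500 days (vs. the pure-advection estimate x/v = 500 d).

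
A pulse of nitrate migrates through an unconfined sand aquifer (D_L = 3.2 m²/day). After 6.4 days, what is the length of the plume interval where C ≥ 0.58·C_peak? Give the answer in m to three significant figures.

The plume is Gaussian with σ = √(2Dt) = √(2 × 3.2 × 6.4) = 6.400 m.
C/C_peak = exp(−Δx²/(2σ²)) = 0.58 ⇒ Δx = σ·√(−2 ln 0.58) = 6.400 × 1.044 = 6.682 m.
Width = 2Δx = 13.4 m.

13.4 m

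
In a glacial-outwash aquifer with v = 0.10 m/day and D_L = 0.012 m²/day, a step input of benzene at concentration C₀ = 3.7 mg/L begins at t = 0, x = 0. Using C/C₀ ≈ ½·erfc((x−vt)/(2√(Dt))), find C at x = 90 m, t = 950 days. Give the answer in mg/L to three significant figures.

For a continuous step input, C/C₀ ≈ ½·erfc((x−vt)/(2√(Dt))).
vt = 0.10 × 950 = 95 m and 2√(Dt) = 2√(0.012 × 950) = 6.753 m.
Argument (x−vt)/(2√(Dt)) = (90 − 95)/6.753 = -0.7404; ½·erfc(-0.7404) = 0.8525.
C = 3.7 × 0.8525 = 3.15 mg/L.

3.15 mg/L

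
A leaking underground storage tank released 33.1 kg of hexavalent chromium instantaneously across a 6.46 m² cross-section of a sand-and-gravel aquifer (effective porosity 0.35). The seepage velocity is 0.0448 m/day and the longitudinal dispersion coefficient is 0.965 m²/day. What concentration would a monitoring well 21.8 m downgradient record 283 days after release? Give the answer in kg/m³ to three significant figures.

0.232 kg/m³

For an instantaneous plane source, C(x,t) = M/(n_e·A·√(4πDt)) · exp(−(x−vt)²/(4Dt)), with n_e·A the pore (flow) area.
Plume center vt = 0.0448 × 283 = 12.6784 m, so the well at 21.8 m is 9.1216 m downgradient of the peak.
√(4πDt) = 58.58 m, giving peak height M/(n_e·A·√(4πDt)) = 33.1/(0.35 × 6.46 × 58.58) = 0.2499 kg/m³.
(x−vt)²/(4Dt) = (9.1216)²/(4 × 0.965 × 283) = 0.07617; exp(−0.07617) = 0.9267.
C = 0.2499 × 0.9267 = 0.232 kg/m³.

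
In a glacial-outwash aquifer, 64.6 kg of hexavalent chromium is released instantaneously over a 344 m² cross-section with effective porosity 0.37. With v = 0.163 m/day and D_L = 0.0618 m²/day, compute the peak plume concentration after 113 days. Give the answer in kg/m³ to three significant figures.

The peak of an instantaneous 1D plume sits at x = vt; there the Gaussian factor is 1 and C_max = M/(n_e·A·√(4πDt)), where n_e·A is the pore area the mass is dissolved in.
√(4πDt) = √(4π × 0.0618 × 113) = 9.368 m, so C_max = 64.6/(0.37 × 344 × 9.368) = 0.0542 kg/m³.

0.0542 kg/m³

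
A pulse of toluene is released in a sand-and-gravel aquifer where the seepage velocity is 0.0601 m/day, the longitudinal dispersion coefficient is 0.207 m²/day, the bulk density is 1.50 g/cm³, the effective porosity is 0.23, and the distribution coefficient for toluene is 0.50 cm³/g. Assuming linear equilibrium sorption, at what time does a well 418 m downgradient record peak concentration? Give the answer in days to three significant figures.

29400 days

Retardation factor R = 1 + ρ_b·K_d/n = 1 + 1.50 × 0.50/0.23 = 4.261.
Sorption retards both mechanisms: v_R = v/R = 0.01410 m/day, D_R = D/R = 0.04858 m²/day.
Peak time from v_R²t² + 2D_R t − x² = 0: t = (√(D_R² + v_R²x²) − D_R)/v_R².
√(D_R² + v_R²x²) = √(0.04858² + 0.01410² × 418²) = 5.894; v_R² = 0.0001988.
t = (5.894 − 0.04858)/0.0001988 = 29400 days.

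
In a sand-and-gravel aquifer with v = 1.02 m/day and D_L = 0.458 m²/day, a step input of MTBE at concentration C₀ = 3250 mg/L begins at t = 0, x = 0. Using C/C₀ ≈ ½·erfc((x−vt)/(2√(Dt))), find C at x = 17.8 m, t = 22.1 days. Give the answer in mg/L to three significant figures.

For a continuous step input, C/C₀ ≈ ½·erfc((x−vt)/(2√(Dt))).
vt = 1.02 × 22.1 = 22.542 m and 2√(Dt) = 2√(0.458 × 22.1) = 6.363 m.
Argument (x−vt)/(2√(Dt)) = (17.8 − 22.542)/6.363 = -0.7452; ½·erfc(-0.7452) = 0.8540.
C = 3250 × 0.8540 = 2780 mg/L.

2780 mg/L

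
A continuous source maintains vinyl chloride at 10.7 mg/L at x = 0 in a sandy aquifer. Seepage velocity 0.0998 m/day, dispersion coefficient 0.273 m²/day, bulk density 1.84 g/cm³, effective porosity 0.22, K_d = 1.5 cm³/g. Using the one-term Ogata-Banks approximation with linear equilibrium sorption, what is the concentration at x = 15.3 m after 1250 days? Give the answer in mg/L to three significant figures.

2.09 mg/L

Retardation factor R = 1 + ρ_b·K_d/n = 1 + 1.84 × 1.5/0.22 = 13.55.
Sorption retards both mechanisms: v_R = v/R = 0.007365 m/day, D_R = D/R = 0.02015 m²/day.
v_R·t = 0.007365 × 1250 = 9.20625 m; 2√(D_R t) = 10.04 m; argument = (15.3 − 9.20625)/10.04 = 0.6069.
C = C₀ × ½·erfc(0.6069) = 10.7 × 0.1954 = 2.09 mg/L.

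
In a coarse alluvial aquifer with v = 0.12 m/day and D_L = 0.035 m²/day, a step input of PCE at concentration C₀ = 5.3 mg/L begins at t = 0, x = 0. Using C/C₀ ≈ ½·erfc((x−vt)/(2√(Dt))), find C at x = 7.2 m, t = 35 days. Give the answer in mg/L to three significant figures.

For a continuous step input, C/C₀ ≈ ½·erfc((x−vt)/(2√(Dt))).
vt = 0.12 × 35 = 4.2 m and 2√(Dt) = 2√(0.035 × 35) = 2.214 m.
Argument (x−vt)/(2√(Dt)) = (7.2 − 4.2)/2.214 = 1.355; ½·erfc(1.355) = 0.02767.
C = 5.3 × 0.02767 = 0.147 mg/L.

0.147 mg/L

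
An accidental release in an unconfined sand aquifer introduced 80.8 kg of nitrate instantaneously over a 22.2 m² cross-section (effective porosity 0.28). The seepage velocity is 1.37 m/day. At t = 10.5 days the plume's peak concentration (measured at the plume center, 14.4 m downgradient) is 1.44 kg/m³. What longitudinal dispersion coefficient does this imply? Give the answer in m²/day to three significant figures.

At the plume center C_max = M/(n_e·A·√(4πDt)), so D = M²/(4πt·(n_e·A·C_max)²).
n_e·A·C_max = 0.28 × 22.2 × 1.44 = 8.951 kg/m.
D = 80.8²/(4π × 10.5 × 8.951²) = 0.618 m²/day.

0.618 m²/day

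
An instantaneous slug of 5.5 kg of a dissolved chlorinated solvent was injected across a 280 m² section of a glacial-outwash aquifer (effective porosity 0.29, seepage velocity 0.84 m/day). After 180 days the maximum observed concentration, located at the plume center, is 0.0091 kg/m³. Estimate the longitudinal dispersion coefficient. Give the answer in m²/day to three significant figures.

0.0245 m²/day

At the plume center C_max = M/(n_e·A·√(4πDt)), so D = M²/(4πt·(n_e·A·C_max)²).
n_e·A·C_max = 0.29 × 280 × 0.0091 = 0.7389 kg/m.
D = 5.5²/(4π × 180 × 0.7389²) = 0.0245 m²/day.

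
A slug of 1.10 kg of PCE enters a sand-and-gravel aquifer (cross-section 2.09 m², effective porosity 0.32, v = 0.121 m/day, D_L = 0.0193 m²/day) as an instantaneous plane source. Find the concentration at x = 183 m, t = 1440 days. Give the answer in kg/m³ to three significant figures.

For an instantaneous plane source, C(x,t) = M/(n_e·A·√(4πDt)) · exp(−(x−vt)²/(4Dt)), with n_e·A the pore (flow) area.
Plume center vt = 0.121 × 1440 = 174.24 m, so the well at 183 m is 8.76 m downgradient of the peak.
√(4πDt) = 18.69 m, giving peak height M/(n_e·A·√(4πDt)) = 1.10/(0.32 × 2.09 × 18.69) = 0.08800 kg/m³.
(x−vt)²/(4Dt) = (8.76)²/(4 × 0.0193 × 1440) = 0.6903; exp(−0.6903) = 0.5014.
C = 0.08800 × 0.5014 = 0.0441 kg/m³.

0.0441 kg/m³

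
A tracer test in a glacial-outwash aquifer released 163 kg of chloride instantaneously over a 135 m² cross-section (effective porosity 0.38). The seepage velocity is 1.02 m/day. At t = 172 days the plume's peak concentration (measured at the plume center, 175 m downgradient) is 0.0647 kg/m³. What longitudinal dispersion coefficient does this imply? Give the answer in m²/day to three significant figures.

At the plume center C_max = M/(n_e·A·√(4πDt)), so D = M²/(4πt·(n_e·A·C_max)²).
n_e·A·C_max = 0.38 × 135 × 0.0647 = 3.319 kg/m.
D = 163²/(4π × 172 × 3.319²) = 1.12 m²/day.

1.12 m²/day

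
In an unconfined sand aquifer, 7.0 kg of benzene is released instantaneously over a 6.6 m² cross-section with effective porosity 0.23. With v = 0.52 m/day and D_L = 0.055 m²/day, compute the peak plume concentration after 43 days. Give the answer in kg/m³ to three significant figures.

0.846 kg/m³

The peak of an instantaneous 1D plume sits at x = vt; there the Gaussian factor is 1 and C_max = M/(n_e·A·√(4πDt)), where n_e·A is the pore area the mass is dissolved in.
√(4πDt) = √(4π × 0.055 × 43) = 5.452 m, so C_max = 7.0/(0.23 × 6.6 × 5.452) = 0.846 kg/m³.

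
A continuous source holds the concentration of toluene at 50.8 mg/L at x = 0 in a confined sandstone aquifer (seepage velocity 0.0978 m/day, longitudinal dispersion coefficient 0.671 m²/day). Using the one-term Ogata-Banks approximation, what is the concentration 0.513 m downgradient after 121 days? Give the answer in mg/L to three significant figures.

For a continuous step input, C/C₀ ≈ ½·erfc((x−vt)/(2√(Dt))).
vt = 0.0978 × 121 = 11.8338 m and 2√(Dt) = 2√(0.671 × 121) = 18.02 m.
Argument (x−vt)/(2√(Dt)) = (0.513 − 11.8338)/18.02 = -0.6282; ½·erfc(-0.6282) = 0.8128.
C = 50.8 × 0.8128 = 41.3 mg/L.

41.3 mg/L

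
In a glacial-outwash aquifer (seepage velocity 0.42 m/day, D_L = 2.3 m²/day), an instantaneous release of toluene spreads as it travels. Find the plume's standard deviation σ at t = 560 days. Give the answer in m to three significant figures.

50.8 m

Dispersive spreading gives a Gaussian with σ² = 2Dt; advection only shifts the center.
σ = √(2 × 2.3 × 560) = 50.8 m.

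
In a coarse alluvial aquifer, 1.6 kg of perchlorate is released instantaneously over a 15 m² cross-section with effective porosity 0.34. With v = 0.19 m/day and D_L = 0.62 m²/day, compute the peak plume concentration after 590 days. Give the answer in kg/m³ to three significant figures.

0.00463 kg/m³

The peak of an instantaneous 1D plume sits at x = vt; there the Gaussian factor is 1 and C_max = M/(n_e·A·√(4πDt)), where n_e·A is the pore area the mass is dissolved in.
√(4πDt) = √(4π × 0.62 × 590) = 67.80 m, so C_max = 1.6/(0.34 × 15 × 67.80) = 0.00463 kg/m³.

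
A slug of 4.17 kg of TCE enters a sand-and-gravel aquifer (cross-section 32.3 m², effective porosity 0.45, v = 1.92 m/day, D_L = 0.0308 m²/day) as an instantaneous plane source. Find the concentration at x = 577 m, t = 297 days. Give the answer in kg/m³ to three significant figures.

0.00767 kg/m³

For an instantaneous plane source, C(x,t) = M/(n_e·A·√(4πDt)) · exp(−(x−vt)²/(4Dt)), with n_e·A the pore (flow) area.
Plume center vt = 1.92 × 297 = 570.24 m, so the well at 577 m is 6.76 m downgradient of the peak.
√(4πDt) = 10.72 m, giving peak height M/(n_e·A·√(4πDt)) = 4.17/(0.45 × 32.3 × 10.72) = 0.02676 kg/m³.
(x−vt)²/(4Dt) = (6.76)²/(4 × 0.0308 × 297) = 1.249; exp(−1.249) = 0.2868.
C = 0.02676 × 0.2868 = 0.00767 kg/m³.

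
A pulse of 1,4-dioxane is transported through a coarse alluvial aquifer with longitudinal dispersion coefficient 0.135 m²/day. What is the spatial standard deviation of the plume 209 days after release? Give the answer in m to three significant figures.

Dispersive spreading gives a Gaussian with σ² = 2Dt; advection only shifts the center.
σ = √(2 × 0.135 × 209) = 7.51 m.

7.51 m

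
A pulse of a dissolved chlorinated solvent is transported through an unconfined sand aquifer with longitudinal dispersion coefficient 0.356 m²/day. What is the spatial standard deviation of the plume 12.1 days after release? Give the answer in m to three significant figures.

Dispersive spreading gives a Gaussian with σ² = 2Dt; advection only shifts the center.
σ = √(2 × 0.356 × 12.1) = 2.94 m.

2.94 m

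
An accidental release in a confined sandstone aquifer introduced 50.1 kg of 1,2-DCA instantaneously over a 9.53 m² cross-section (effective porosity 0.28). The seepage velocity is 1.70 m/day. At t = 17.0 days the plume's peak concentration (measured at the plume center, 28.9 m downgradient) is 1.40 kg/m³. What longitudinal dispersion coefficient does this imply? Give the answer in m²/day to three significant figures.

0.842 m²/day

At the plume center C_max = M/(n_e·A·√(4πDt)), so D = M²/(4πt·(n_e·A·C_max)²).
n_e·A·C_max = 0.28 × 9.53 × 1.40 = 3.736 kg/m.
D = 50.1²/(4π × 17.0 × 3.736²) = 0.842 m²/day.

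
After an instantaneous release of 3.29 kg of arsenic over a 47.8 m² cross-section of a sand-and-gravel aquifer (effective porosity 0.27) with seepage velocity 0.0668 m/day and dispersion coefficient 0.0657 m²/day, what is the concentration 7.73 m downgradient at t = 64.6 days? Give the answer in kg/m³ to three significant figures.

0.0176 kg/m³

For an instantaneous plane source, C(x,t) = M/(n_e·A·√(4πDt)) · exp(−(x−vt)²/(4Dt)), with n_e·A the pore (flow) area.
Plume center vt = 0.0668 × 64.6 = 4.31528 m, so the well at 7.73 m is 3.41472 m downgradient of the peak.
√(4πDt) = 7.303 m, giving peak height M/(n_e·A·√(4πDt)) = 3.29/(0.27 × 47.8 × 7.303) = 0.03491 kg/m³.
(x−vt)²/(4Dt) = (3.41472)²/(4 × 0.0657 × 64.6) = 0.6868; exp(−0.6868) = 0.5032.
C = 0.03491 × 0.5032 = 0.0176 kg/m³.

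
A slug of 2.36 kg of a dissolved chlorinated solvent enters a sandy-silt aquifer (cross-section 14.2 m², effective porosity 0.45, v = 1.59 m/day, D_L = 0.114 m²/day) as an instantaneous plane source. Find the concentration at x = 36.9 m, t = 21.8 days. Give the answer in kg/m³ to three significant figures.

0.0399 kg/m³

For an instantaneous plane source, C(x,t) = M/(n_e·A·√(4πDt)) · exp(−(x−vt)²/(4Dt)), with n_e·A the pore (flow) area.
Plume center vt = 1.59 × 21.8 = 34.662 m, so the well at 36.9 m is 2.238 m downgradient of the peak.
√(4πDt) = 5.588 m, giving peak height M/(n_e·A·√(4πDt)) = 2.36/(0.45 × 14.2 × 5.588) = 0.06609 kg/m³.
(x−vt)²/(4Dt) = (2.238)²/(4 × 0.114 × 21.8) = 0.5038; exp(−0.5038) = 0.6042.
C = 0.06609 × 0.6042 = 0.0399 kg/m³.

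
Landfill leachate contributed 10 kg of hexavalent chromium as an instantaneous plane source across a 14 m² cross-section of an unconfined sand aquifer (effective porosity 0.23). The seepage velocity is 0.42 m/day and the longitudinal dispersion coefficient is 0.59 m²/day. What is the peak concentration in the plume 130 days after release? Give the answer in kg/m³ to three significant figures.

0.100 kg/m³

The peak of an instantaneous 1D plume sits at x = vt; there the Gaussian factor is 1 and C_max = M/(n_e·A·√(4πDt)), where n_e·A is the pore area the mass is dissolved in.
√(4πDt) = √(4π × 0.59 × 130) = 31.05 m, so C_max = 10/(0.23 × 14 × 31.05) = 0.100 kg/m³.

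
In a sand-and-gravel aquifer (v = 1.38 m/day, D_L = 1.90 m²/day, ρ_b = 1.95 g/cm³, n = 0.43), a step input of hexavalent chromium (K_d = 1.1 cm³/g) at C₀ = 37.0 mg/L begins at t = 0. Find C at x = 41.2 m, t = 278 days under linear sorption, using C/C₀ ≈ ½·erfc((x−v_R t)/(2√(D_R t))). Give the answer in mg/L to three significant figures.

Retardation factor R = 1 + ρ_b·K_d/n = 1 + 1.95 × 1.1/0.43 = 5.988.
Sorption retards both mechanisms: v_R = v/R = 0.2305 m/day, D_R = D/R = 0.3173 m²/day.
v_R·t = 0.2305 × 278 = 64.079 m; 2√(D_R t) = 18.78 m; argument = (41.2 − 64.079)/18.78 = -1.218.
C = C₀ × ½·erfc(-1.218) = 37.0 × 0.9575 = 35.4 mg/L.

35.4 mg/L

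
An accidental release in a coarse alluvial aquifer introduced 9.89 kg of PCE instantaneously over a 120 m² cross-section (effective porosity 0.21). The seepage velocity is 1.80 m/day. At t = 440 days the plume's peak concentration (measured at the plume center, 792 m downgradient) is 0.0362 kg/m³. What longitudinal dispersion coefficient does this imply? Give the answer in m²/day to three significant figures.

At the plume center C_max = M/(n_e·A·√(4πDt)), so D = M²/(4πt·(n_e·A·C_max)²).
n_e·A·C_max = 0.21 × 120 × 0.0362 = 0.9122 kg/m.
D = 9.89²/(4π × 440 × 0.9122²) = 0.0213 m²/day.

0.0213 m²/day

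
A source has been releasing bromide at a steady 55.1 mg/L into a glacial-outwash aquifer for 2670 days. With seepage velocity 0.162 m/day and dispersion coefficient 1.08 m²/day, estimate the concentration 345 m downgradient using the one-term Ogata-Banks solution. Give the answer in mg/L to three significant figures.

For a continuous step input, C/C₀ ≈ ½·erfc((x−vt)/(2√(Dt))).
vt = 0.162 × 2670 = 432.54 m and 2√(Dt) = 2√(1.08 × 2670) = 107.4 m.
Argument (x−vt)/(2√(Dt)) = (345 − 432.54)/107.4 = -0.8151; ½·erfc(-0.8151) = 0.8755.
C = 55.1 × 0.8755 = 48.2 mg/L.

48.2 mg/L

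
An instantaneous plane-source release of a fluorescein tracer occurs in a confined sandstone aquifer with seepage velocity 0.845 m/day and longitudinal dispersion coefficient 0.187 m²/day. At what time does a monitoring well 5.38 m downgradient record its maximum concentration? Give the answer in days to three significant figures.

6.11 days

For the 1D instantaneous-source solution, setting ∂C/∂t = 0 at fixed x gives v²t² + 2Dt − x² = 0, so t = (√(D² + v²x²) − D)/v².
√(D² + v²x²) = √(0.187² + 0.845² × 5.38²) = 4.550; v² = 0.714025.
t = (4.550 − 0.187)/0.714025 = 6.11 days (vs. the pure-advection estimate x/v = 6.37 d).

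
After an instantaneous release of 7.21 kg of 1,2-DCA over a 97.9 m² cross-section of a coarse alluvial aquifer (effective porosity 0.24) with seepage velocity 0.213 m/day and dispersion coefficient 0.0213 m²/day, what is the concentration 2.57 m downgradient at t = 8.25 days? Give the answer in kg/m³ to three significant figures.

For an instantaneous plane source, C(x,t) = M/(n_e·A·√(4πDt)) · exp(−(x−vt)²/(4Dt)), with n_e·A the pore (flow) area.
Plume center vt = 0.213 × 8.25 = 1.75725 m, so the well at 2.57 m is 0.81275 m downgradient of the peak.
√(4πDt) = 1.486 m, giving peak height M/(n_e·A·√(4πDt)) = 7.21/(0.24 × 97.9 × 1.486) = 0.2065 kg/m³.
(x−vt)²/(4Dt) = (0.81275)²/(4 × 0.0213 × 8.25) = 0.9398; exp(−0.9398) = 0.3907.
C = 0.2065 × 0.3907 = 0.0807 kg/m³.

0.0807 kg/m³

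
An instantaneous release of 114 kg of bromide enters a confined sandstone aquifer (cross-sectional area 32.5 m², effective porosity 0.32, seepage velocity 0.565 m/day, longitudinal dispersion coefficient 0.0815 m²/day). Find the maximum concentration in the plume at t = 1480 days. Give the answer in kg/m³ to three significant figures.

The peak of an instantaneous 1D plume sits at x = vt; there the Gaussian factor is 1 and C_max = M/(n_e·A·√(4πDt)), where n_e·A is the pore area the mass is dissolved in.
√(4πDt) = √(4π × 0.0815 × 1480) = 38.93 m, so C_max = 114/(0.32 × 32.5 × 38.93) = 0.282 kg/m³.

0.282 kg/m³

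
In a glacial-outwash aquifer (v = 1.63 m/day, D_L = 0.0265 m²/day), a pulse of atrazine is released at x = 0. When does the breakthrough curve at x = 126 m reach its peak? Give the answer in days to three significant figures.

For the 1D instantaneous-source solution, setting ∂C/∂t = 0 at fixed x gives v²t² + 2Dt − x² = 0, so t = (√(D² + v²x²) − D)/v².
√(D² + v²x²) = √(0.0265² + 1.63² × 126²) = 205.4; v² = 2.6569.
t = (205.4 − 0.0265)/2.6569 = 77.3 days (vs. the pure-advection estimate x/v = 77.3 d).

77.3 days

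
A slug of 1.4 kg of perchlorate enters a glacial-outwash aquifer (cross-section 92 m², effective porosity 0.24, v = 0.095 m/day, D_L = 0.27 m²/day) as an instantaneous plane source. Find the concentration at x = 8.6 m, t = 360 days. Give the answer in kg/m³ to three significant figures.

0.000336 kg/m³

For an instantaneous plane source, C(x,t) = M/(n_e·A·√(4πDt)) · exp(−(x−vt)²/(4Dt)), with n_e·A the pore (flow) area.
Plume center vt = 0.095 × 360 = 34.2 m, so the well at 8.6 m is 25.6 m upgradient of the peak.
√(4πDt) = 34.95 m, giving peak height M/(n_e·A·√(4πDt)) = 1.4/(0.24 × 92 × 34.95) = 0.001814 kg/m³.
(x−vt)²/(4Dt) = (-25.6)²/(4 × 0.27 × 360) = 1.686; exp(−1.686) = 0.1853.
C = 0.001814 × 0.1853 = 0.000336 kg/m³.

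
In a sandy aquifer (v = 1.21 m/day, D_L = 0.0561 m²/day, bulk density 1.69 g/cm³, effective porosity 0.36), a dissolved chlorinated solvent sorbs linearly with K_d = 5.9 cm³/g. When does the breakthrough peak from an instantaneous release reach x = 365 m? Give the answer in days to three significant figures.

Retardation factor R = 1 + ρ_b·K_d/n = 1 + 1.69 × 5.9/0.36 = 28.70.
Sorption retards both mechanisms: v_R = v/R = 0.04216 m/day, D_R = D/R = 0.001955 m²/day.
Peak time from v_R²t² + 2D_R t − x² = 0: t = (√(D_R² + v_R²x²) − D_R)/v_R².
√(D_R² + v_R²x²) = √(0.001955² + 0.04216² × 365²) = 15.39; v_R² = 0.001777.
t = (15.39 − 0.001955)/0.001777 = 8660 days.

8660 days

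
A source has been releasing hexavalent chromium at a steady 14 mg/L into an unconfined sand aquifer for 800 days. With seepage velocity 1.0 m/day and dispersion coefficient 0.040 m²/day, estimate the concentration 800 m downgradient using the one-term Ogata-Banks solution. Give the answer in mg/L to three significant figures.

For a continuous step input, C/C₀ ≈ ½·erfc((x−vt)/(2√(Dt))).
vt = 1.0 × 800 = 800 m and 2√(Dt) = 2√(0.040 × 800) = 11.31 m.
Argument (x−vt)/(2√(Dt)) = (800 − 800)/11.31 = 0; ½·erfc(0) = 0.5000.
C = 14 × 0.5000 = 7.00 mg/L.

7.00 mg/L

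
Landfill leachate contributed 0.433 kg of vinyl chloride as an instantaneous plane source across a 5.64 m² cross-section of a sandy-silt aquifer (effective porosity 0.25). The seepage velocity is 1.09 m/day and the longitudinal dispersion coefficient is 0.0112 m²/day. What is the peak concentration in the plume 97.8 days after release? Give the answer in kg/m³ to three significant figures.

The peak of an instantaneous 1D plume sits at x = vt; there the Gaussian factor is 1 and C_max = M/(n_e·A·√(4πDt)), where n_e·A is the pore area the mass is dissolved in.
√(4πDt) = √(4π × 0.0112 × 97.8) = 3.710 m, so C_max = 0.433/(0.25 × 5.64 × 3.710) = 0.0828 kg/m³.

0.0828 kg/m³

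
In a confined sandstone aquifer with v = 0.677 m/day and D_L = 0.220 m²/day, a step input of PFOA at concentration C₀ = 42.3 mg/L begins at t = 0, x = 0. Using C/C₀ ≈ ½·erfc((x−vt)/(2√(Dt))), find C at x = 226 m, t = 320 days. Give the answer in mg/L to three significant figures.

For a continuous step input, C/C₀ ≈ ½·erfc((x−vt)/(2√(Dt))).
vt = 0.677 × 320 = 216.64 m and 2√(Dt) = 2√(0.220 × 320) = 16.78 m.
Argument (x−vt)/(2√(Dt)) = (226 − 216.64)/16.78 = 0.5578; ½·erfc(0.5578) = 0.2151.
C = 42.3 × 0.2151 = 9.10 mg/L.

9.10 mg/L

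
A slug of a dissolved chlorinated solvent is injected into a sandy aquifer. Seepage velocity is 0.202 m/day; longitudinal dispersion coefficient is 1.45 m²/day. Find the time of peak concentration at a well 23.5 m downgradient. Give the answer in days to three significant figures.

86.1 days

For the 1D instantaneous-source solution, setting ∂C/∂t = 0 at fixed x gives v²t² + 2Dt − x² = 0, so t = (√(D² + v²x²) − D)/v².
√(D² + v²x²) = √(1.45² + 0.202² × 23.5²) = 4.964; v² = 0.040804.
t = (4.964 − 1.45)/0.040804 = 86.1 days (vs. the pure-advection estimate x/v = 116 d).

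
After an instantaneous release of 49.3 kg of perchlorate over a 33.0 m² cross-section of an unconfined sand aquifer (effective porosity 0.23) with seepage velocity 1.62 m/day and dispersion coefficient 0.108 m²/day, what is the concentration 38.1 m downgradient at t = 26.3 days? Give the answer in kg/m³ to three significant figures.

0.182 kg/m³

For an instantaneous plane source, C(x,t) = M/(n_e·A·√(4πDt)) · exp(−(x−vt)²/(4Dt)), with n_e·A the pore (flow) area.
Plume center vt = 1.62 × 26.3 = 42.606 m, so the well at 38.1 m is 4.506 m upgradient of the peak.
√(4πDt) = 5.974 m, giving peak height M/(n_e·A·√(4πDt)) = 49.3/(0.23 × 33.0 × 5.974) = 1.087 kg/m³.
(x−vt)²/(4Dt) = (-4.506)²/(4 × 0.108 × 26.3) = 1.787; exp(−1.787) = 0.1675.
C = 1.087 × 0.1675 = 0.182 kg/m³.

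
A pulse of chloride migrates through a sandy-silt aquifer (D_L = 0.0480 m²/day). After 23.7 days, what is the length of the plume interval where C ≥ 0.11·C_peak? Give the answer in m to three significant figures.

The plume is Gaussian with σ = √(2Dt) = √(2 × 0.0480 × 23.7) = 1.508 m.
C/C_peak = exp(−Δx²/(2σ²)) = 0.11 ⇒ Δx = σ·√(−2 ln 0.11) = 1.508 × 2.101 = 3.168 m.
Width = 2Δx = 6.34 m.

6.34 m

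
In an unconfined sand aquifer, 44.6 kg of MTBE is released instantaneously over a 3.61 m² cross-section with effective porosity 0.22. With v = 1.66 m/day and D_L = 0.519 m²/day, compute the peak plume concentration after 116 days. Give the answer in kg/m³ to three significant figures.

The peak of an instantaneous 1D plume sits at x = vt; there the Gaussian factor is 1 and C_max = M/(n_e·A·√(4πDt)), where n_e·A is the pore area the mass is dissolved in.
√(4πDt) = √(4π × 0.519 × 116) = 27.51 m, so C_max = 44.6/(0.22 × 3.61 × 27.51) = 2.04 kg/m³.

2.04 kg/m³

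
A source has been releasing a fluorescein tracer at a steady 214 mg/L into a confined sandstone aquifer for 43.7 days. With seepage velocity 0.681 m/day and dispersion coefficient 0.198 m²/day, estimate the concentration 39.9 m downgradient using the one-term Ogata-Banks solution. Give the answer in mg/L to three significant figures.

1.58 mg/L

For a continuous step input, C/C₀ ≈ ½·erfc((x−vt)/(2√(Dt))).
vt = 0.681 × 43.7 = 29.7597 m and 2√(Dt) = 2√(0.198 × 43.7) = 5.883 m.
Argument (x−vt)/(2√(Dt)) = (39.9 − 29.7597)/5.883 = 1.724; ½·erfc(1.724) = 0.007382.
C = 214 × 0.007382 = 1.58 mg/L.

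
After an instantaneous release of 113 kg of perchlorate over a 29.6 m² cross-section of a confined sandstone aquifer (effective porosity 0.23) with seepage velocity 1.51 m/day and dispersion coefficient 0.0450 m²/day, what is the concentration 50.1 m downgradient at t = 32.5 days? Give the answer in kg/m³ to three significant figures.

For an instantaneous plane source, C(x,t) = M/(n_e·A·√(4πDt)) · exp(−(x−vt)²/(4Dt)), with n_e·A the pore (flow) area.
Plume center vt = 1.51 × 32.5 = 49.075 m, so the well at 50.1 m is 1.025 m downgradient of the peak.
√(4πDt) = 4.287 m, giving peak height M/(n_e·A·√(4πDt)) = 113/(0.23 × 29.6 × 4.287) = 3.872 kg/m³.
(x−vt)²/(4Dt) = (1.025)²/(4 × 0.0450 × 32.5) = 0.1796; exp(−0.1796) = 0.8356.
C = 3.872 × 0.8356 = 3.24 kg/m³.

3.24 kg/m³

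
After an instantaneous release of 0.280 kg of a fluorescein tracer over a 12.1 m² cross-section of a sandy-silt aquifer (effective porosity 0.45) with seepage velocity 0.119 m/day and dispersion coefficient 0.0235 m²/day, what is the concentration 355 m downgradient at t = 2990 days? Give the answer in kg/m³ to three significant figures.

For an instantaneous plane source, C(x,t) = M/(n_e·A·√(4πDt)) · exp(−(x−vt)²/(4Dt)), with n_e·A the pore (flow) area.
Plume center vt = 0.119 × 2990 = 355.81 m, so the well at 355 m is 0.81 m upgradient of the peak.
√(4πDt) = 29.71 m, giving peak height M/(n_e·A·√(4πDt)) = 0.280/(0.45 × 12.1 × 29.71) = 0.001731 kg/m³.
(x−vt)²/(4Dt) = (-0.81)²/(4 × 0.0235 × 2990) = 0.002334; exp(−0.002334) = 0.9977.
C = 0.001731 × 0.9977 = 0.00173 kg/m³.

0.00173 kg/m³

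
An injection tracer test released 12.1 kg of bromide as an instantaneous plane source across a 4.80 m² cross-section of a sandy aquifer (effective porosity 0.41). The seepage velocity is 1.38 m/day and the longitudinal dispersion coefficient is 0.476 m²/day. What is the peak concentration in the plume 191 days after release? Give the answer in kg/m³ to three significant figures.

The peak of an instantaneous 1D plume sits at x = vt; there the Gaussian factor is 1 and C_max = M/(n_e·A·√(4πDt)), where n_e·A is the pore area the mass is dissolved in.
√(4πDt) = √(4π × 0.476 × 191) = 33.80 m, so C_max = 12.1/(0.41 × 4.80 × 33.80) = 0.182 kg/m³.

0.182 kg/m³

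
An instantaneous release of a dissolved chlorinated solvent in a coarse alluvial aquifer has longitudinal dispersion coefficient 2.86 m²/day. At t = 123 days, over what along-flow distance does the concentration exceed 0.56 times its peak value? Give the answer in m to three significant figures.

57.1 m

The plume is Gaussian with σ = √(2Dt) = √(2 × 2.86 × 123) = 26.52 m.
C/C_peak = exp(−Δx²/(2σ²)) = 0.56 ⇒ Δx = σ·√(−2 ln 0.56) = 26.52 × 1.077 = 28.56 m.
Width = 2Δx = 57.1 m.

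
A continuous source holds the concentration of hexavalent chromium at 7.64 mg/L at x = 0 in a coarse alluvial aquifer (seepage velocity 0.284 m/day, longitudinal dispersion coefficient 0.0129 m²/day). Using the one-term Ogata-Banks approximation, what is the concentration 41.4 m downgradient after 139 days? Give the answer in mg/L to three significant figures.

1.18 mg/L

For a continuous step input, C/C₀ ≈ ½·erfc((x−vt)/(2√(Dt))).
vt = 0.284 × 139 = 39.476 m and 2√(Dt) = 2√(0.0129 × 139) = 2.678 m.
Argument (x−vt)/(2√(Dt)) = (41.4 − 39.476)/2.678 = 0.7184; ½·erfc(0.7184) = 0.1548.
C = 7.64 × 0.1548 = 1.18 mg/L.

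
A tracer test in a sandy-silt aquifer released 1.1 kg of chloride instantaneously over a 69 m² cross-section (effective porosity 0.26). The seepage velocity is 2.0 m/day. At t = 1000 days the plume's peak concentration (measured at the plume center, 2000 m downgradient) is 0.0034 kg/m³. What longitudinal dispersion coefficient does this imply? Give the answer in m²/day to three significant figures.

0.0259 m²/day

At the plume center C_max = M/(n_e·A·√(4πDt)), so D = M²/(4πt·(n_e·A·C_max)²).
n_e·A·C_max = 0.26 × 69 × 0.0034 = 0.06100 kg/m.
D = 1.1²/(4π × 1000 × 0.06100²) = 0.0259 m²/day.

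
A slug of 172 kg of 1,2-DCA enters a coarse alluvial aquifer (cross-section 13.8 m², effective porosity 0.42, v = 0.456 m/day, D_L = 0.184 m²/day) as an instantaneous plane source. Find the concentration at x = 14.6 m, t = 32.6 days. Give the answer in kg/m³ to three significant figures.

3.41 kg/m³

For an instantaneous plane source, C(x,t) = M/(n_e·A·√(4πDt)) · exp(−(x−vt)²/(4Dt)), with n_e·A the pore (flow) area.
Plume center vt = 0.456 × 32.6 = 14.8656 m, so the well at 14.6 m is 0.2656 m upgradient of the peak.
√(4πDt) = 8.682 m, giving peak height M/(n_e·A·√(4πDt)) = 172/(0.42 × 13.8 × 8.682) = 3.418 kg/m³.
(x−vt)²/(4Dt) = (-0.2656)²/(4 × 0.184 × 32.6) = 0.002940; exp(−0.002940) = 0.9971.
C = 3.418 × 0.9971 = 3.41 kg/m³.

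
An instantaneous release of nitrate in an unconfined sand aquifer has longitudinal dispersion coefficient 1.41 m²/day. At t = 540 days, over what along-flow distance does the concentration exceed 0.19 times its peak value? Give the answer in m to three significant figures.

The plume is Gaussian with σ = √(2Dt) = √(2 × 1.41 × 540) = 39.02 m.
C/C_peak = exp(−Δx²/(2σ²)) = 0.19 ⇒ Δx = σ·√(−2 ln 0.19) = 39.02 × 1.822 = 71.09 m.
Width = 2Δx = 142 m.

142 m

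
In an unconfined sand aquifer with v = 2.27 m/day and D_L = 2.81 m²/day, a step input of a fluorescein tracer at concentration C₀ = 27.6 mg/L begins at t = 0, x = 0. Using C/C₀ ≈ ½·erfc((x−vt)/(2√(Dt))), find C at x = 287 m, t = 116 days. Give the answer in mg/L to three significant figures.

For a continuous step input, C/C₀ ≈ ½·erfc((x−vt)/(2√(Dt))).
vt = 2.27 × 116 = 263.32 m and 2√(Dt) = 2√(2.81 × 116) = 36.11 m.
Argument (x−vt)/(2√(Dt)) = (287 − 263.32)/36.11 = 0.6558; ½·erfc(0.6558) = 0.1768.
C = 27.6 × 0.1768 = 4.88 mg/L.

4.88 mg/L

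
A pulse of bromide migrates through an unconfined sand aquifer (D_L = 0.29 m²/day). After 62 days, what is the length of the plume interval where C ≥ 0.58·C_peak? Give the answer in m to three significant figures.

The plume is Gaussian with σ = √(2Dt) = √(2 × 0.29 × 62) = 5.997 m.
C/C_peak = exp(−Δx²/(2σ²)) = 0.58 ⇒ Δx = σ·√(−2 ln 0.58) = 5.997 × 1.044 = 6.261 m.
Width = 2Δx = 12.5 m.

12.5 m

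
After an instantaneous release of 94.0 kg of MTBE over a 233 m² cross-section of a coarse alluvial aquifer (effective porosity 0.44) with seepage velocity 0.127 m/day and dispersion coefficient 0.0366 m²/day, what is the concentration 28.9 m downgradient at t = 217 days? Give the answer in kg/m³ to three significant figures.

For an instantaneous plane source, C(x,t) = M/(n_e·A·√(4πDt)) · exp(−(x−vt)²/(4Dt)), with n_e·A the pore (flow) area.
Plume center vt = 0.127 × 217 = 27.559 m, so the well at 28.9 m is 1.341 m downgradient of the peak.
√(4πDt) = 9.990 m, giving peak height M/(n_e·A·√(4πDt)) = 94.0/(0.44 × 233 × 9.990) = 0.09178 kg/m³.
(x−vt)²/(4Dt) = (1.341)²/(4 × 0.0366 × 217) = 0.05661; exp(−0.05661) = 0.9450.
C = 0.09178 × 0.9450 = 0.0867 kg/m³.

0.0867 kg/m³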